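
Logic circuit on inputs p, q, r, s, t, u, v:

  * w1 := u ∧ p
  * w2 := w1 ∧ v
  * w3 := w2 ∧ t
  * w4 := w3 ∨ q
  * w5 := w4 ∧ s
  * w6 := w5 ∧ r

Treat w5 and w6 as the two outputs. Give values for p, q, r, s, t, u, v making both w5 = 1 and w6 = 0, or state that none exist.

Check with p=0, q=1, r=0, s=1, t=0, u=1, v=1:
w1 = u ∧ p = 1 ∧ 0 = 0
w2 = w1 ∧ v = 0 ∧ 1 = 0
w3 = w2 ∧ t = 0 ∧ 0 = 0
w4 = w3 ∨ q = 0 ∨ 1 = 1
w5 = w4 ∧ s = 1 ∧ 1 = 1
w6 = w5 ∧ r = 1 ∧ 0 = 0
So w5 = 1 and w6 = 0.

p=0, q=1, r=0, s=1, t=0, u=1, v=1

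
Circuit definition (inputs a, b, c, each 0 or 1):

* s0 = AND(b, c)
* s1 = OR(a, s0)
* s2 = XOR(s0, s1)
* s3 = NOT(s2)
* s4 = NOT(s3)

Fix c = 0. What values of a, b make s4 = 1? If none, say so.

Check with c = 0 and a=1, b=0:
s0 = AND(b, c) = AND(0, 0) = 0
s1 = OR(a, s0) = OR(1, 0) = 1
s2 = XOR(s0, s1) = XOR(0, 1) = 1
s3 = NOT(s2) = NOT 1 = 0
s4 = NOT(s3) = NOT 0 = 1
So s4 = 1.

a=1 b=0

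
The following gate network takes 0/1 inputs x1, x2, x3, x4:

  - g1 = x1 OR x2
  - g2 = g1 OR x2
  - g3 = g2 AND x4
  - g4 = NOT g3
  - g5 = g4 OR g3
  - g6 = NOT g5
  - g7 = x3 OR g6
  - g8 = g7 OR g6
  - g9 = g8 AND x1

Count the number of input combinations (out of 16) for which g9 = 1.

g9 = g8 AND x1 must be 1, so both g8 = 1 and x1 = 1.
g8 = g7 OR g6 must be 1, so at least one of g7, g6 is 1.
Satisfying assignments:
  x1=1, x2=0, x3=1, x4=0
  x1=1, x2=0, x3=1, x4=1
  x1=1, x2=1, x3=1, x4=0
  x1=1, x2=1, x3=1, x4=1

4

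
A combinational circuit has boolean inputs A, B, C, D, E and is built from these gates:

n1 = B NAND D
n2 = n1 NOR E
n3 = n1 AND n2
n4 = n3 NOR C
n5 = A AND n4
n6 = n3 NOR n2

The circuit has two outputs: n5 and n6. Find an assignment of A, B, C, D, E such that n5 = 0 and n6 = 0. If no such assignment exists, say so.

Check with A=0, B=1, C=0, D=1, E=0:
n1 = B NAND D = 1 NAND 1 = 0
n2 = n1 NOR E = 0 NOR 0 = 1
n3 = n1 AND n2 = 0 AND 1 = 0
n4 = n3 NOR C = 0 NOR 0 = 1
n5 = A AND n4 = 0 AND 1 = 0
n6 = n3 NOR n2 = 0 NOR 1 = 0
So n5 = 0 and n6 = 0.

A=0, B=1, C=0, D=1, E=0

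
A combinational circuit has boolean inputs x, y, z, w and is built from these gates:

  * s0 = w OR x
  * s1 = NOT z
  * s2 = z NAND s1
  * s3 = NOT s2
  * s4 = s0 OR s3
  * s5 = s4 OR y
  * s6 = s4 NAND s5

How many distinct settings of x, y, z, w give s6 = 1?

s6 = s4 NAND s5 must be 1, so at least one of s4, s5 is 0.
Satisfying assignments:
  x=0, y=0, z=0, w=0
  x=0, y=0, z=1, w=0
  x=0, y=1, z=0, w=0
  x=0, y=1, z=1, w=0

4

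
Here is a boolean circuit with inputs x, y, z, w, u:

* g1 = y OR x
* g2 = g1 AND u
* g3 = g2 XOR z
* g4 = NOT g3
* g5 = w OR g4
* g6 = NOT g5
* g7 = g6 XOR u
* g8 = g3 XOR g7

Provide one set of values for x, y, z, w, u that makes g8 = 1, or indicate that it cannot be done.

Check with x=0 y=0 z=1 w=0 u=1:
g1 = y OR x = 0 OR 0 = 0
g2 = g1 AND u = 0 AND 1 = 0
g3 = g2 XOR z = 0 XOR 1 = 1
g4 = NOT g3 = NOT 1 = 0
g5 = w OR g4 = 0 OR 0 = 0
g6 = NOT g5 = NOT 0 = 1
g7 = g6 XOR u = 1 XOR 1 = 0
g8 = g3 XOR g7 = 1 XOR 0 = 1
So g8 = 1 as required.

x=0 y=0 z=1 w=0 u=1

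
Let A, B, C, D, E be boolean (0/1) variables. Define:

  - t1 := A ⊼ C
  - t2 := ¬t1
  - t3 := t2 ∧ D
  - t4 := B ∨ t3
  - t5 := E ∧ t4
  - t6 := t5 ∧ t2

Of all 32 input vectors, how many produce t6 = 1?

3

t6 = t5 ∧ t2 must be 1, so both t5 = 1 and t2 = 1.
t5 = E ∧ t4 must be 1, so both E = 1 and t4 = 1.
Satisfying assignments:
  A=1, B=0, C=1, D=1, E=1
  A=1, B=1, C=1, D=0, E=1
  A=1, B=1, C=1, D=1, E=1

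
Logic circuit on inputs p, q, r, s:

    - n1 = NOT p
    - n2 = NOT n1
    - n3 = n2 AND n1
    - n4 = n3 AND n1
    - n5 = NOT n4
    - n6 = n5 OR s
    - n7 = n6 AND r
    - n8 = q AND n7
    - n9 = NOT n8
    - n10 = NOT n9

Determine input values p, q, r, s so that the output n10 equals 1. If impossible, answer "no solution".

n10 = NOT n9 must be 1, so n9 = 0.
n9 = NOT n8 must be 0, so n8 = 1.
Check with p=0, q=1, r=1, s=1:
n1 = NOT p = NOT 0 = 1
n2 = NOT n1 = NOT 1 = 0
n3 = n2 AND n1 = 0 AND 1 = 0
n4 = n3 AND n1 = 0 AND 1 = 0
n5 = NOT n4 = NOT 0 = 1
n6 = n5 OR s = 1 OR 1 = 1
n7 = n6 AND r = 1 AND 1 = 1
n8 = q AND n7 = 1 AND 1 = 1
n9 = NOT n8 = NOT 1 = 0
n10 = NOT n9 = NOT 0 = 1
So n10 = 1 as required.

p=0, q=1, r=1, s=1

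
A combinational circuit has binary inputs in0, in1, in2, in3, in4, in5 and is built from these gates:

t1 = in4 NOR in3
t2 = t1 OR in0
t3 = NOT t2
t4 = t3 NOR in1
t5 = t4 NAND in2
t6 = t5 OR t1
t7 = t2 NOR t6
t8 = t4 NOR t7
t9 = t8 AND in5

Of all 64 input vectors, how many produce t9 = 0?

t9 = t8 AND in5 must be 0, so at least one of t8, in5 is 0.
Enumerating the 64 input combinations, 42 give t9 = 0 and 22 give t9 = 1.

42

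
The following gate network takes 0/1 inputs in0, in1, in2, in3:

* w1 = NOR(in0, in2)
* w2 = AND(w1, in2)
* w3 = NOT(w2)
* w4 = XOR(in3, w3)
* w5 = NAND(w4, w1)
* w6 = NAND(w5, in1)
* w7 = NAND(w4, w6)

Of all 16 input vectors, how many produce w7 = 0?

5

w7 = NAND(w4, w6) must be 0, so both w4 = 1 and w6 = 1.
w4 = XOR(in3, w3) must be 1, so in3 and w3 differ.
Satisfying assignments:
  in0=0, in1=0, in2=0, in3=0
  in0=0, in1=0, in2=1, in3=0
  in0=0, in1=1, in2=0, in3=0
  in0=1, in1=0, in2=0, in3=0
  in0=1, in1=0, in2=1, in3=0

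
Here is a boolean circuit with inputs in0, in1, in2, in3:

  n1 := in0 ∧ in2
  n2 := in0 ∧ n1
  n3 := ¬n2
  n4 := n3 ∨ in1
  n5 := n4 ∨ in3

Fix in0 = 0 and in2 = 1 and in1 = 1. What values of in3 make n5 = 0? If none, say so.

no solution exists

With in0 = 0 and in2 = 1 and in1 = 1 fixed, none of the 2 settings of in3 give n5 = 0.
For example, with in3=0:
n1 = in0 ∧ in2 = 0 ∧ 1 = 0
n2 = in0 ∧ n1 = 0 ∧ 0 = 0
n3 = ¬n2 = ¬0 = 1
n4 = n3 ∨ in1 = 1 ∨ 1 = 1
n5 = n4 ∨ in3 = 1 ∨ 0 = 1
giving n5 = 1 ≠ 0.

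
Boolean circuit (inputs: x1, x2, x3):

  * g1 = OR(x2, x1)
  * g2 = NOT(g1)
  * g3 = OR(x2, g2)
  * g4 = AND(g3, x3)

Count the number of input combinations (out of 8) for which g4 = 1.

g4 = AND(g3, x3) must be 1, so both g3 = 1 and x3 = 1.
g3 = OR(x2, g2) must be 1, so at least one of x2, g2 is 1.
Satisfying assignments:
  x1=0, x2=0, x3=1
  x1=0, x2=1, x3=1
  x1=1, x2=1, x3=1

3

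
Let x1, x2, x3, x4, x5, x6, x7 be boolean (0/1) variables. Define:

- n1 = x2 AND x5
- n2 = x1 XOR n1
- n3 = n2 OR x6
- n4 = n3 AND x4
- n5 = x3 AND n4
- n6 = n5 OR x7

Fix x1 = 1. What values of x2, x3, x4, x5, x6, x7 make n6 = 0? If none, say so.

n6 = n5 OR x7 must be 0, so both n5 = 0 and x7 = 0.
n5 = x3 AND n4 must be 0, so at least one of x3, n4 is 0.
Check with x1 = 1 and x2=1, x3=0, x4=0, x5=1, x6=0, x7=0:
n1 = x2 AND x5 = 1 AND 1 = 1
n2 = x1 XOR n1 = 1 XOR 1 = 0
n3 = n2 OR x6 = 0 OR 0 = 0
n4 = n3 AND x4 = 0 AND 0 = 0
n5 = x3 AND n4 = 0 AND 0 = 0
n6 = n5 OR x7 = 0 OR 0 = 0
So n6 = 0.

x2=1, x3=0, x4=0, x5=1, x6=0, x7=0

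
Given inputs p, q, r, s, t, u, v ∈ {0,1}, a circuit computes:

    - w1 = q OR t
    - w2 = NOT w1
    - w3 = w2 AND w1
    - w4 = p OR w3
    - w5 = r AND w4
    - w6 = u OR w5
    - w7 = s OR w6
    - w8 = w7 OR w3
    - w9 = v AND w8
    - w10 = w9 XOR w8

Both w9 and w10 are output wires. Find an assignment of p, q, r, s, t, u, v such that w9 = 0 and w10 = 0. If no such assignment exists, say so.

Check with p=1 q=0 r=0 s=0 t=0 u=0 v=1:
w1 = q OR t = 0 OR 0 = 0
w2 = NOT w1 = NOT 0 = 1
w3 = w2 AND w1 = 1 AND 0 = 0
w4 = p OR w3 = 1 OR 0 = 1
w5 = r AND w4 = 0 AND 1 = 0
w6 = u OR w5 = 0 OR 0 = 0
w7 = s OR w6 = 0 OR 0 = 0
w8 = w7 OR w3 = 0 OR 0 = 0
w9 = v AND w8 = 1 AND 0 = 0
w10 = w9 XOR w8 = 0 XOR 0 = 0
So w9 = 0 and w10 = 0.

p=1 q=0 r=0 s=0 t=0 u=0 v=1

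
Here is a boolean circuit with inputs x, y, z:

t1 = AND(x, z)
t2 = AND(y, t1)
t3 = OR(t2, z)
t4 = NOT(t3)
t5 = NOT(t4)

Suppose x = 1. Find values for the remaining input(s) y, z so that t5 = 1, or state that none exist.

y=1 z=1

t5 = NOT(t4) must be 1, so t4 = 0.
t4 = NOT(t3) must be 0, so t3 = 1.
Check with x = 1 and y=1, z=1:
t1 = AND(x, z) = AND(1, 1) = 1
t2 = AND(y, t1) = AND(1, 1) = 1
t3 = OR(t2, z) = OR(1, 1) = 1
t4 = NOT(t3) = NOT 1 = 0
t5 = NOT(t4) = NOT 0 = 1
So t5 = 1.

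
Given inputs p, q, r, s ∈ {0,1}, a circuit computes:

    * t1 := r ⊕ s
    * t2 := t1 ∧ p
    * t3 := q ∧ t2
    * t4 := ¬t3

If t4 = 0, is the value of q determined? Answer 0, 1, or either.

1

t4 = ¬t3 must be 0, so t3 = 1.
t3 = q ∧ t2 must be 1, so both q = 1 and t2 = 1.
t2 = t1 ∧ p must be 1, so both t1 = 1 and p = 1.
Every assignment with t4 = 0 has q = 1; there are 2 such assignment(s).
  p=1, q=1, r=0, s=1
  p=1, q=1, r=1, s=0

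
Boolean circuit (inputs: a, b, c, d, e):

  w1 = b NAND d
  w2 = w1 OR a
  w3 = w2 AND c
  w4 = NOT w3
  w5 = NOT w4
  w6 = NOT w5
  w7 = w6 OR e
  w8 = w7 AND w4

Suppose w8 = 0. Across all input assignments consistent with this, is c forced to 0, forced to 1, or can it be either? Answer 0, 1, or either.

w8 = w7 AND w4 must be 0, so at least one of w7, w4 is 0.
Every assignment with w8 = 0 has c = 1; there are 14 such assignment(s).

1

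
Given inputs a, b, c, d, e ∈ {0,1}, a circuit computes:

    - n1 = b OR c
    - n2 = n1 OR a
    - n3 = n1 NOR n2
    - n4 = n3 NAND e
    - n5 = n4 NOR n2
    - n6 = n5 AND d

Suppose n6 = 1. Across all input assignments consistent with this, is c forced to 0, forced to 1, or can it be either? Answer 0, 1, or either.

0

n6 = n5 AND d must be 1, so both n5 = 1 and d = 1.
n5 = n4 NOR n2 must be 1, so both n4 = 0 and n2 = 0.
Every assignment with n6 = 1 has c = 0; there are 1 such assignment(s).
  a=0, b=0, c=0, d=1, e=1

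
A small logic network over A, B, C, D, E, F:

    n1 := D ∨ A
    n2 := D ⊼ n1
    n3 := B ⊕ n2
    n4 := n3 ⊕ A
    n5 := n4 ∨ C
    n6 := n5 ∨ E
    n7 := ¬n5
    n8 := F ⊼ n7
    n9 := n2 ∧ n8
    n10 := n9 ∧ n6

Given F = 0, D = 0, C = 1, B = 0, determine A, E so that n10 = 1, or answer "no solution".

n10 = n9 ∧ n6 must be 1, so both n9 = 1 and n6 = 1.
Check with F = 0, D = 0, C = 1, B = 0 and A=1, E=0:
n1 = D ∨ A = 0 ∨ 1 = 1
n2 = D ⊼ n1 = 0 ⊼ 1 = 1
n3 = B ⊕ n2 = 0 ⊕ 1 = 1
n4 = n3 ⊕ A = 1 ⊕ 1 = 0
n5 = n4 ∨ C = 0 ∨ 1 = 1
n6 = n5 ∨ E = 1 ∨ 0 = 1
n7 = ¬n5 = ¬1 = 0
n8 = F ⊼ n7 = 0 ⊼ 0 = 1
n9 = n2 ∧ n8 = 1 ∧ 1 = 1
n10 = n9 ∧ n6 = 1 ∧ 1 = 1
So n10 = 1.

A=1, E=0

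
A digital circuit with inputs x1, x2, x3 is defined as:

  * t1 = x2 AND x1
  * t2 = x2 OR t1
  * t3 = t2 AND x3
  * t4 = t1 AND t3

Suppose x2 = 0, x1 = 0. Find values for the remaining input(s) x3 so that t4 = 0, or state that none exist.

Check with x2 = 0, x1 = 0 and x3=1:
t1 = x2 AND x1 = 0 AND 0 = 0
t2 = x2 OR t1 = 0 OR 0 = 0
t3 = t2 AND x3 = 0 AND 1 = 0
t4 = t1 AND t3 = 0 AND 0 = 0
So t4 = 0.

x3=1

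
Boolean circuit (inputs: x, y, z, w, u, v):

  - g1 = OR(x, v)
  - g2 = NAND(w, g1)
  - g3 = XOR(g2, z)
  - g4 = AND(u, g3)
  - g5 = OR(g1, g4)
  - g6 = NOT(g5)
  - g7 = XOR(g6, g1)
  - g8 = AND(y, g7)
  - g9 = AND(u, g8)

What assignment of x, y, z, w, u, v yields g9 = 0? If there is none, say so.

g9 = AND(u, g8) must be 0, so at least one of u, g8 is 0.
Check with x=1, y=0, z=1, w=0, u=1, v=1:
g1 = OR(x, v) = OR(1, 1) = 1
g2 = NAND(w, g1) = NAND(0, 1) = 1
g3 = XOR(g2, z) = XOR(1, 1) = 0
g4 = AND(u, g3) = AND(1, 0) = 0
g5 = OR(g1, g4) = OR(1, 0) = 1
g6 = NOT(g5) = NOT 1 = 0
g7 = XOR(g6, g1) = XOR(0, 1) = 1
g8 = AND(y, g7) = AND(0, 1) = 0
g9 = AND(u, g8) = AND(1, 0) = 0
So g9 = 0 as required.

x=1, y=0, z=1, w=0, u=1, v=1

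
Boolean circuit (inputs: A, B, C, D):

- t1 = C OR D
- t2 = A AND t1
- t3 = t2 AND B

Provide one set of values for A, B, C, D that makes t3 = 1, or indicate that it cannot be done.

A=1, B=1, C=0, D=1

Check with A=1, B=1, C=0, D=1:
t1 = C OR D = 0 OR 1 = 1
t2 = A AND t1 = 1 AND 1 = 1
t3 = t2 AND B = 1 AND 1 = 1
So t3 = 1 as required.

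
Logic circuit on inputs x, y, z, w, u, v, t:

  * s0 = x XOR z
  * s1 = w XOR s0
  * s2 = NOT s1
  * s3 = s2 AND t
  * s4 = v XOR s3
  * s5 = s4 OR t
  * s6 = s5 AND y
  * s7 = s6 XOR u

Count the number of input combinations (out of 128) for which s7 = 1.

64

s7 = s6 XOR u must be 1, so s6 and u differ.
Enumerating the 128 input combinations, 64 give s7 = 1 and 64 give s7 = 0.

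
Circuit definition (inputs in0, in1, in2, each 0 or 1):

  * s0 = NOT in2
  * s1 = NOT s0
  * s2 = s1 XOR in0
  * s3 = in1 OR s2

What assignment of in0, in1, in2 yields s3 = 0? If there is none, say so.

Check with in0=1 in1=0 in2=1:
s0 = NOT in2 = NOT 1 = 0
s1 = NOT s0 = NOT 0 = 1
s2 = s1 XOR in0 = 1 XOR 1 = 0
s3 = in1 OR s2 = 0 OR 0 = 0
So s3 = 0 as required.

in0=1 in1=0 in2=1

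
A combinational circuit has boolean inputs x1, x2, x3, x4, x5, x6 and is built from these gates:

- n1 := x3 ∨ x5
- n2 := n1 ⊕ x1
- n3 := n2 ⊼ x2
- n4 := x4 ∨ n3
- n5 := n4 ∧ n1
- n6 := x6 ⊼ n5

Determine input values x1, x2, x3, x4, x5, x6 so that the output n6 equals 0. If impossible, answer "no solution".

n6 = x6 ⊼ n5 must be 0, so both x6 = 1 and n5 = 1.
Check with x1=0 x2=0 x3=0 x4=0 x5=1 x6=1:
n1 = x3 ∨ x5 = 0 ∨ 1 = 1
n2 = n1 ⊕ x1 = 1 ⊕ 0 = 1
n3 = n2 ⊼ x2 = 1 ⊼ 0 = 1
n4 = x4 ∨ n3 = 0 ∨ 1 = 1
n5 = n4 ∧ n1 = 1 ∧ 1 = 1
n6 = x6 ⊼ n5 = 1 ⊼ 1 = 0
So n6 = 0 as required.

x1=0 x2=0 x3=0 x4=0 x5=1 x6=1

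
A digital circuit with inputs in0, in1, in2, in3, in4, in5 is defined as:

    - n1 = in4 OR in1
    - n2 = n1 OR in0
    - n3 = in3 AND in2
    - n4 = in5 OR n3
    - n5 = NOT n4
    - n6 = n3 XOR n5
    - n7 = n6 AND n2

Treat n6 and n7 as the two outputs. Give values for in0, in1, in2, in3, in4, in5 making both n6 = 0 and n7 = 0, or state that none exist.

Check with in0=1 in1=0 in2=0 in3=0 in4=0 in5=1:
n1 = in4 OR in1 = 0 OR 0 = 0
n2 = n1 OR in0 = 0 OR 1 = 1
n3 = in3 AND in2 = 0 AND 0 = 0
n4 = in5 OR n3 = 1 OR 0 = 1
n5 = NOT n4 = NOT 1 = 0
n6 = n3 XOR n5 = 0 XOR 0 = 0
n7 = n6 AND n2 = 0 AND 1 = 0
So n6 = 0 and n7 = 0.

in0=1 in1=0 in2=0 in3=0 in4=0 in5=1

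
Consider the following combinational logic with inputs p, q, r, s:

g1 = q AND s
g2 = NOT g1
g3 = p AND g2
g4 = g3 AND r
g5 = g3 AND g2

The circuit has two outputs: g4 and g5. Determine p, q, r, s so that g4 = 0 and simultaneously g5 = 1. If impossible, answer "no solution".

Check with p=1, q=0, r=0, s=1:
g1 = q AND s = 0 AND 1 = 0
g2 = NOT g1 = NOT 0 = 1
g3 = p AND g2 = 1 AND 1 = 1
g4 = g3 AND r = 1 AND 0 = 0
g5 = g3 AND g2 = 1 AND 1 = 1
So g4 = 0 and g5 = 1.

p=1, q=0, r=0, s=1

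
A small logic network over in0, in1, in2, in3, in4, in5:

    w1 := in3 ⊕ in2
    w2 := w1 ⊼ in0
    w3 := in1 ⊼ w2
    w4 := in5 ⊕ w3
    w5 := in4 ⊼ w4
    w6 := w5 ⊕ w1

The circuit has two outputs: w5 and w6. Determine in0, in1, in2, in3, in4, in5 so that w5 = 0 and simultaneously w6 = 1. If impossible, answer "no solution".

in0=1 in1=0 in2=1 in3=0 in4=1 in5=0

Check with in0=1 in1=0 in2=1 in3=0 in4=1 in5=0:
w1 = in3 ⊕ in2 = 0 ⊕ 1 = 1
w2 = w1 ⊼ in0 = 1 ⊼ 1 = 0
w3 = in1 ⊼ w2 = 0 ⊼ 0 = 1
w4 = in5 ⊕ w3 = 0 ⊕ 1 = 1
w5 = in4 ⊼ w4 = 1 ⊼ 1 = 0
w6 = w5 ⊕ w1 = 0 ⊕ 1 = 1
So w5 = 0 and w6 = 1.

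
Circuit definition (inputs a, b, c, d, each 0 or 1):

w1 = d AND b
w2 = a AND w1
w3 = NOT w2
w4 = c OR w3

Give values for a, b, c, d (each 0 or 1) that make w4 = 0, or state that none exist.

a=1, b=1, c=0, d=1

Check with a=1, b=1, c=0, d=1:
w1 = d AND b = 1 AND 1 = 1
w2 = a AND w1 = 1 AND 1 = 1
w3 = NOT w2 = NOT 1 = 0
w4 = c OR w3 = 0 OR 0 = 0
So w4 = 0 as required.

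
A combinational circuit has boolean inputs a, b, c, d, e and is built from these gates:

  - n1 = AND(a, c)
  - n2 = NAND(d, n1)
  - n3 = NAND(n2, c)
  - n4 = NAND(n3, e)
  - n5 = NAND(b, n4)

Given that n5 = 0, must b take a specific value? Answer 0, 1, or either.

1

n5 = NAND(b, n4) must be 0, so both b = 1 and n4 = 1.
n4 = NAND(n3, e) must be 1, so at least one of n3, e is 0.
Every assignment with n5 = 0 has b = 1; there are 11 such assignment(s).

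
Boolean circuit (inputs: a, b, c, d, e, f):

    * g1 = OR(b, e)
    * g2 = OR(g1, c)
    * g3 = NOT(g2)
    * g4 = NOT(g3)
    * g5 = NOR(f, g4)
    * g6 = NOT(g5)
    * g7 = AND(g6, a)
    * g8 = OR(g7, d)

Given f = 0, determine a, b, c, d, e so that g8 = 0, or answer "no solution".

g8 = OR(g7, d) must be 0, so both g7 = 0 and d = 0.
g7 = AND(g6, a) must be 0, so at least one of g6, a is 0.
Check with f = 0 and a=1, b=0, c=0, d=0, e=0:
g1 = OR(b, e) = OR(0, 0) = 0
g2 = OR(g1, c) = OR(0, 0) = 0
g3 = NOT(g2) = NOT 0 = 1
g4 = NOT(g3) = NOT 1 = 0
g5 = NOR(f, g4) = NOR(0, 0) = 1
g6 = NOT(g5) = NOT 1 = 0
g7 = AND(g6, a) = AND(0, 1) = 0
g8 = OR(g7, d) = OR(0, 0) = 0
So g8 = 0.

a=1, b=0, c=0, d=0, e=0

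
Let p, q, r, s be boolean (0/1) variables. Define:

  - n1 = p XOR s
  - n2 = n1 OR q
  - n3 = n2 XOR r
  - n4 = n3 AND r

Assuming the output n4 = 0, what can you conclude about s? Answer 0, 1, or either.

either

Both values of s occur among assignments with n4 = 0:
  s=0: p=0, q=0, r=0, s=0
  s=1: p=0, q=0, r=0, s=1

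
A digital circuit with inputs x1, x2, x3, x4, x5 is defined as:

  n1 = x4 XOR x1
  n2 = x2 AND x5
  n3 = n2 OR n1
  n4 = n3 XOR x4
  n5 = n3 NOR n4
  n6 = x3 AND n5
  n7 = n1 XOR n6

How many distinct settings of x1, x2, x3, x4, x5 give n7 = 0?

13

n7 = n1 XOR n6 must be 0, so n1 and n6 are equal.
Enumerating the 32 input combinations, 13 give n7 = 0 and 19 give n7 = 1.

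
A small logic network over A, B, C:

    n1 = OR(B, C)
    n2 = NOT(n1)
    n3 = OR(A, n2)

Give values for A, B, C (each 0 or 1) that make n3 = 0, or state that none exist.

n3 = OR(A, n2) must be 0, so both A = 0 and n2 = 0.
n2 = NOT(n1) must be 0, so n1 = 1.
Check with A=0, B=1, C=0:
n1 = OR(B, C) = OR(1, 0) = 1
n2 = NOT(n1) = NOT 1 = 0
n3 = OR(A, n2) = OR(0, 0) = 0
So n3 = 0 as required.

A=0, B=1, C=0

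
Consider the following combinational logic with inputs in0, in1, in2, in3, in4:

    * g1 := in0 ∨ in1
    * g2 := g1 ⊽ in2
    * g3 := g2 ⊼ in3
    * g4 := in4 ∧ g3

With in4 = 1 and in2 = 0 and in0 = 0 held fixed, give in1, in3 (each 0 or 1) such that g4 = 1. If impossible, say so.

Check with in4 = 1 and in2 = 0 and in0 = 0 and in1=1, in3=0:
g1 = in0 ∨ in1 = 0 ∨ 1 = 1
g2 = g1 ⊽ in2 = 1 ⊽ 0 = 0
g3 = g2 ⊼ in3 = 0 ⊼ 0 = 1
g4 = in4 ∧ g3 = 1 ∧ 1 = 1
So g4 = 1.

in1=1, in3=0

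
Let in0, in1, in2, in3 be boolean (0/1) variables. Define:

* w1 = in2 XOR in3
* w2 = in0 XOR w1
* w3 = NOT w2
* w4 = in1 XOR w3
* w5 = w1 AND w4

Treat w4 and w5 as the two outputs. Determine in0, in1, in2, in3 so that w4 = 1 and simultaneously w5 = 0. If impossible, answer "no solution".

in0=1 in1=1 in2=0 in3=0

Check with in0=1 in1=1 in2=0 in3=0:
w1 = in2 XOR in3 = 0 XOR 0 = 0
w2 = in0 XOR w1 = 1 XOR 0 = 1
w3 = NOT w2 = NOT 1 = 0
w4 = in1 XOR w3 = 1 XOR 0 = 1
w5 = w1 AND w4 = 0 AND 1 = 0
So w4 = 1 and w5 = 0.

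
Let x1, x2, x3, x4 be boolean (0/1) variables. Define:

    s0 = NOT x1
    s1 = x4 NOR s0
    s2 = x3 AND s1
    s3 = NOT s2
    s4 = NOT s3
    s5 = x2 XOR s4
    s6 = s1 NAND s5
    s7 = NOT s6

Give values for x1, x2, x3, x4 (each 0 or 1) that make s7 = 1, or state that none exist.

x1=1 x2=0 x3=1 x4=0

Check with x1=1 x2=0 x3=1 x4=0:
s0 = NOT x1 = NOT 1 = 0
s1 = x4 NOR s0 = 0 NOR 0 = 1
s2 = x3 AND s1 = 1 AND 1 = 1
s3 = NOT s2 = NOT 1 = 0
s4 = NOT s3 = NOT 0 = 1
s5 = x2 XOR s4 = 0 XOR 1 = 1
s6 = s1 NAND s5 = 1 NAND 1 = 0
s7 = NOT s6 = NOT 0 = 1
So s7 = 1 as required.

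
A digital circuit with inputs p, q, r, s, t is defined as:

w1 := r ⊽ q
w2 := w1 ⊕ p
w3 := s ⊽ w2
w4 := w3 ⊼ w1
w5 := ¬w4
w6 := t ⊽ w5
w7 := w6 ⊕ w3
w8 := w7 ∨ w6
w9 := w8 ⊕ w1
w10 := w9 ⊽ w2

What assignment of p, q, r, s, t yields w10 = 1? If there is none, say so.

p=1, q=0, r=0, s=1, t=0

w10 = w9 ⊽ w2 must be 1, so both w9 = 0 and w2 = 0.
w9 = w8 ⊕ w1 must be 0, so w8 and w1 are equal.
w2 = w1 ⊕ p must be 0, so w1 and p are equal.
Check with p=1, q=0, r=0, s=1, t=0:
w1 = r ⊽ q = 0 ⊽ 0 = 1
w2 = w1 ⊕ p = 1 ⊕ 1 = 0
w3 = s ⊽ w2 = 1 ⊽ 0 = 0
w4 = w3 ⊼ w1 = 0 ⊼ 1 = 1
w5 = ¬w4 = ¬1 = 0
w6 = t ⊽ w5 = 0 ⊽ 0 = 1
w7 = w6 ⊕ w3 = 1 ⊕ 0 = 1
w8 = w7 ∨ w6 = 1 ∨ 1 = 1
w9 = w8 ⊕ w1 = 1 ⊕ 1 = 0
w10 = w9 ⊽ w2 = 0 ⊽ 0 = 1
So w10 = 1 as required.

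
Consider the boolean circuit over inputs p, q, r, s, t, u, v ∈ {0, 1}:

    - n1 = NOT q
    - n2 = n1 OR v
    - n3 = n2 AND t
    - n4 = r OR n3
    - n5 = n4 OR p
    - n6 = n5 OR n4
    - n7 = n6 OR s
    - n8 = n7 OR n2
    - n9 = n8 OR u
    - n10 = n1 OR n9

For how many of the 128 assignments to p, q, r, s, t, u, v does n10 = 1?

n10 = n1 OR n9 must be 1, so at least one of n1, n9 is 1.
Enumerating the 128 input combinations, 126 give n10 = 1 and 2 give n10 = 0.

126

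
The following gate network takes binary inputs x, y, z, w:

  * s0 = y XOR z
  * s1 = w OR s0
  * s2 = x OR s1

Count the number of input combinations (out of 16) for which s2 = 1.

s2 = x OR s1 must be 1, so at least one of x, s1 is 1.
Enumerating the 16 input combinations, 14 give s2 = 1 and 2 give s2 = 0.

14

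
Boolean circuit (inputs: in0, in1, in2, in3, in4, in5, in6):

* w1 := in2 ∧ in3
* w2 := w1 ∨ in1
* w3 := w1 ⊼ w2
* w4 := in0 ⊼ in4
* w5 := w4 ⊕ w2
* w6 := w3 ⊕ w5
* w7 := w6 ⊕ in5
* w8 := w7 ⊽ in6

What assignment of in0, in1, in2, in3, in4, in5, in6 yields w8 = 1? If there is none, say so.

w8 = w7 ⊽ in6 must be 1, so both w7 = 0 and in6 = 0.
w7 = w6 ⊕ in5 must be 0, so w6 and in5 are equal.
Check with in0=0, in1=0, in2=1, in3=1, in4=1, in5=0, in6=0:
w1 = in2 ∧ in3 = 1 ∧ 1 = 1
w2 = w1 ∨ in1 = 1 ∨ 0 = 1
w3 = w1 ⊼ w2 = 1 ⊼ 1 = 0
w4 = in0 ⊼ in4 = 0 ⊼ 1 = 1
w5 = w4 ⊕ w2 = 1 ⊕ 1 = 0
w6 = w3 ⊕ w5 = 0 ⊕ 0 = 0
w7 = w6 ⊕ in5 = 0 ⊕ 0 = 0
w8 = w7 ⊽ in6 = 0 ⊽ 0 = 1
So w8 = 1 as required.

in0=0, in1=0, in2=1, in3=1, in4=1, in5=0, in6=0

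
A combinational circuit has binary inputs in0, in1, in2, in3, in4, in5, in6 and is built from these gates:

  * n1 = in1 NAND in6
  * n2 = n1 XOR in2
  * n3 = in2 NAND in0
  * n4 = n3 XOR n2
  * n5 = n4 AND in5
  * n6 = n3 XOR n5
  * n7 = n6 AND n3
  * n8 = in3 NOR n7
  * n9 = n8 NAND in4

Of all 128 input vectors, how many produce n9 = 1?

n9 = n8 NAND in4 must be 1, so at least one of n8, in4 is 0.
Enumerating the 128 input combinations, 115 give n9 = 1 and 13 give n9 = 0.

115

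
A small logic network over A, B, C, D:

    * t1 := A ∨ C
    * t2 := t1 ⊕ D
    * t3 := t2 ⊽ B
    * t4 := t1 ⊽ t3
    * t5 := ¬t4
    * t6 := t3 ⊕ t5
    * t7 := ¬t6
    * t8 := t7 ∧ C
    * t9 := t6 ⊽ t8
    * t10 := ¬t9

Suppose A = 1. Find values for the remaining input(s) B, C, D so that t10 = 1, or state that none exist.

t10 = ¬t9 must be 1, so t9 = 0.
Check with A = 1 and B=1, C=1, D=0:
t1 = A ∨ C = 1 ∨ 1 = 1
t2 = t1 ⊕ D = 1 ⊕ 0 = 1
t3 = t2 ⊽ B = 1 ⊽ 1 = 0
t4 = t1 ⊽ t3 = 1 ⊽ 0 = 0
t5 = ¬t4 = ¬0 = 1
t6 = t3 ⊕ t5 = 0 ⊕ 1 = 1
t7 = ¬t6 = ¬1 = 0
t8 = t7 ∧ C = 0 ∧ 1 = 0
t9 = t6 ⊽ t8 = 1 ⊽ 0 = 0
t10 = ¬t9 = ¬0 = 1
So t10 = 1.

B=1, C=1, D=0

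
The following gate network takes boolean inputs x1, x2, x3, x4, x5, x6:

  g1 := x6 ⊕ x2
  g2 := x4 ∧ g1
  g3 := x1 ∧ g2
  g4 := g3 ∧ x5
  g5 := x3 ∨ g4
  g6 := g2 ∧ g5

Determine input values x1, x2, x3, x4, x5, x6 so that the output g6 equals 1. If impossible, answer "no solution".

g6 = g2 ∧ g5 must be 1, so both g2 = 1 and g5 = 1.
g2 = x4 ∧ g1 must be 1, so both x4 = 1 and g1 = 1.
g5 = x3 ∨ g4 must be 1, so at least one of x3, g4 is 1.
Check with x1=0 x2=0 x3=1 x4=1 x5=1 x6=1:
g1 = x6 ⊕ x2 = 1 ⊕ 0 = 1
g2 = x4 ∧ g1 = 1 ∧ 1 = 1
g3 = x1 ∧ g2 = 0 ∧ 1 = 0
g4 = g3 ∧ x5 = 0 ∧ 1 = 0
g5 = x3 ∨ g4 = 1 ∨ 0 = 1
g6 = g2 ∧ g5 = 1 ∧ 1 = 1
So g6 = 1 as required.

x1=0 x2=0 x3=1 x4=1 x5=1 x6=1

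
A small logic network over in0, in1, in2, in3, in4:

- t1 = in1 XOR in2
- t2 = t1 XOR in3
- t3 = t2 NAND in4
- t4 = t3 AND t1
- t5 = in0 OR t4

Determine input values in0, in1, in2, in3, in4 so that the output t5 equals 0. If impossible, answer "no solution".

in0=0, in1=1, in2=1, in3=0, in4=1

t5 = in0 OR t4 must be 0, so both in0 = 0 and t4 = 0.
t4 = t3 AND t1 must be 0, so at least one of t3, t1 is 0.
Check with in0=0, in1=1, in2=1, in3=0, in4=1:
t1 = in1 XOR in2 = 1 XOR 1 = 0
t2 = t1 XOR in3 = 0 XOR 0 = 0
t3 = t2 NAND in4 = 0 NAND 1 = 1
t4 = t3 AND t1 = 1 AND 0 = 0
t5 = in0 OR t4 = 0 OR 0 = 0
So t5 = 0 as required.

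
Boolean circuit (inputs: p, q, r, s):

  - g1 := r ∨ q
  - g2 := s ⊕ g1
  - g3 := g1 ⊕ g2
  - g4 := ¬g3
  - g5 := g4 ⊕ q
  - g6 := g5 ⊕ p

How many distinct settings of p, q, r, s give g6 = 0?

8

g6 = g5 ⊕ p must be 0, so g5 and p are equal.
Enumerating the 16 input combinations, 8 give g6 = 0 and 8 give g6 = 1.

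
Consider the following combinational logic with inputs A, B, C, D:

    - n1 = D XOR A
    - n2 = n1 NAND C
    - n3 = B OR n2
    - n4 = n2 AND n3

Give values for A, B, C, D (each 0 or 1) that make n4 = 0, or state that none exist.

n4 = n2 AND n3 must be 0, so at least one of n2, n3 is 0.
Check with A=1 B=0 C=1 D=0:
n1 = D XOR A = 0 XOR 1 = 1
n2 = n1 NAND C = 1 NAND 1 = 0
n3 = B OR n2 = 0 OR 0 = 0
n4 = n2 AND n3 = 0 AND 0 = 0
So n4 = 0 as required.

A=1 B=0 C=1 D=0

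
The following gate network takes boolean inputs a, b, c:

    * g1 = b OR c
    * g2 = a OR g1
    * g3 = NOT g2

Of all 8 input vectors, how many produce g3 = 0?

7

g3 = NOT g2 must be 0, so g2 = 1.
g2 = a OR g1 must be 1, so at least one of a, g1 is 1.
Enumerating the 8 input combinations, 7 give g3 = 0 and 1 give g3 = 1.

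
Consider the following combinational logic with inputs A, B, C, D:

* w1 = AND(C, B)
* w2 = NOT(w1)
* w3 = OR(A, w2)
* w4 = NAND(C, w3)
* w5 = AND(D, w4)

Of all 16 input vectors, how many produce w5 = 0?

w5 = AND(D, w4) must be 0, so at least one of D, w4 is 0.
Enumerating the 16 input combinations, 11 give w5 = 0 and 5 give w5 = 1.

11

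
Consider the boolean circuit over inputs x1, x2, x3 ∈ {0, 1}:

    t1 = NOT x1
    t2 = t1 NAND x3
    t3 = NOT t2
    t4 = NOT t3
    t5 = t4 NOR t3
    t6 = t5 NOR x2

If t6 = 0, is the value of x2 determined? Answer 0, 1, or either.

t6 = t5 NOR x2 must be 0, so at least one of t5, x2 is 1.
Every assignment with t6 = 0 has x2 = 1; there are 4 such assignment(s).
  x1=0, x2=1, x3=0
  x1=0, x2=1, x3=1
  x1=1, x2=1, x3=0
  x1=1, x2=1, x3=1

1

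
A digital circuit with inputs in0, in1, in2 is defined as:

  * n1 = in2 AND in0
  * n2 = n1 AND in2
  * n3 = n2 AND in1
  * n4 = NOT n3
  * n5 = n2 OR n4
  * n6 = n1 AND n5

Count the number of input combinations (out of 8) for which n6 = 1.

2

n6 = n1 AND n5 must be 1, so both n1 = 1 and n5 = 1.
Satisfying assignments:
  in0=1, in1=0, in2=1
  in0=1, in1=1, in2=1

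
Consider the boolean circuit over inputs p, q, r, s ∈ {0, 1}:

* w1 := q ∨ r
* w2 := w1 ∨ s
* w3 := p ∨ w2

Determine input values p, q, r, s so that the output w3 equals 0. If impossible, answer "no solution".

w3 = p ∨ w2 must be 0, so both p = 0 and w2 = 0.
w2 = w1 ∨ s must be 0, so both w1 = 0 and s = 0.
w1 = q ∨ r must be 0, so both q = 0 and r = 0.
Check with p=0 q=0 r=0 s=0:
w1 = q ∨ r = 0 ∨ 0 = 0
w2 = w1 ∨ s = 0 ∨ 0 = 0
w3 = p ∨ w2 = 0 ∨ 0 = 0
So w3 = 0 as required.

p=0 q=0 r=0 s=0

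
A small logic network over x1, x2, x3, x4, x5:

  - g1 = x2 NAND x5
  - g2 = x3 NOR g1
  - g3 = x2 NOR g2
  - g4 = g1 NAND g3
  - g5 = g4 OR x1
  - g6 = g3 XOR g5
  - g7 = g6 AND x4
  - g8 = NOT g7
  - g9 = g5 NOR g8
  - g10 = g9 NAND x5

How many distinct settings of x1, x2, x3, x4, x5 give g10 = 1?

30

g10 = g9 NAND x5 must be 1, so at least one of g9, x5 is 0.
Enumerating the 32 input combinations, 30 give g10 = 1 and 2 give g10 = 0.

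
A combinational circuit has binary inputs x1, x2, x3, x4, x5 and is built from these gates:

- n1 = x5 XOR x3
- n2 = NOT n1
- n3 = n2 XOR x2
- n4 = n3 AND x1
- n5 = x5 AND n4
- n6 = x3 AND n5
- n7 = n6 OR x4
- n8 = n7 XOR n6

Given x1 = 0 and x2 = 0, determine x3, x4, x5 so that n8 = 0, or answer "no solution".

n8 = n7 XOR n6 must be 0, so n7 and n6 are equal.
Check with x1 = 0 and x2 = 0 and x3=1, x4=0, x5=0:
n1 = x5 XOR x3 = 0 XOR 1 = 1
n2 = NOT n1 = NOT 1 = 0
n3 = n2 XOR x2 = 0 XOR 0 = 0
n4 = n3 AND x1 = 0 AND 0 = 0
n5 = x5 AND n4 = 0 AND 0 = 0
n6 = x3 AND n5 = 1 AND 0 = 0
n7 = n6 OR x4 = 0 OR 0 = 0
n8 = n7 XOR n6 = 0 XOR 0 = 0
So n8 = 0.

x3=1, x4=0, x5=0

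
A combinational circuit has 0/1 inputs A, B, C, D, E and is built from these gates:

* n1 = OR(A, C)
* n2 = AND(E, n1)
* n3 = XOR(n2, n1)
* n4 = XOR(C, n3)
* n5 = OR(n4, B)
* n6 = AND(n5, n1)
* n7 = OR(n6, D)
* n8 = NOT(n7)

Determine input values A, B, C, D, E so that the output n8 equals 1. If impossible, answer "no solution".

A=1 B=0 C=1 D=0 E=0

Check with A=1 B=0 C=1 D=0 E=0:
n1 = OR(A, C) = OR(1, 1) = 1
n2 = AND(E, n1) = AND(0, 1) = 0
n3 = XOR(n2, n1) = XOR(0, 1) = 1
n4 = XOR(C, n3) = XOR(1, 1) = 0
n5 = OR(n4, B) = OR(0, 0) = 0
n6 = AND(n5, n1) = AND(0, 1) = 0
n7 = OR(n6, D) = OR(0, 0) = 0
n8 = NOT(n7) = NOT 0 = 1
So n8 = 1 as required.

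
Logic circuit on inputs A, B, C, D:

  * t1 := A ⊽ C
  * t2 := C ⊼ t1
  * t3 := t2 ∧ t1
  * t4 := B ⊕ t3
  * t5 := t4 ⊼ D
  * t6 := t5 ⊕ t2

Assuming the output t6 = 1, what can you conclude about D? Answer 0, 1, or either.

t6 = t5 ⊕ t2 must be 1, so t5 and t2 differ.
Every assignment with t6 = 1 has D = 1; there are 4 such assignment(s).
  A=0, B=0, C=0, D=1
  A=0, B=1, C=1, D=1
  A=1, B=1, C=0, D=1
  A=1, B=1, C=1, D=1

1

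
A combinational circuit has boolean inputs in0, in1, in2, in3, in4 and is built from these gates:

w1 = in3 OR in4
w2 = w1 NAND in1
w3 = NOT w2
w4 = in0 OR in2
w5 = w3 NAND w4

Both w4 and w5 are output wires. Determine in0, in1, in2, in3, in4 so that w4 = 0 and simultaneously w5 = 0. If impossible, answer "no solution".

Across all 32 input combinations, none give both w4 = 0 and w5 = 0.

no solution exists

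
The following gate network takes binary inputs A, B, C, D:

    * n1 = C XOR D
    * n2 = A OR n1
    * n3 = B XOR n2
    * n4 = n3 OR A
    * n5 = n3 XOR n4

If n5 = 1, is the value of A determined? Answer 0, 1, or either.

1

n5 = n3 XOR n4 must be 1, so n3 and n4 differ.
Every assignment with n5 = 1 has A = 1; there are 4 such assignment(s).
  A=1, B=1, C=0, D=0
  A=1, B=1, C=0, D=1
  A=1, B=1, C=1, D=0
  A=1, B=1, C=1, D=1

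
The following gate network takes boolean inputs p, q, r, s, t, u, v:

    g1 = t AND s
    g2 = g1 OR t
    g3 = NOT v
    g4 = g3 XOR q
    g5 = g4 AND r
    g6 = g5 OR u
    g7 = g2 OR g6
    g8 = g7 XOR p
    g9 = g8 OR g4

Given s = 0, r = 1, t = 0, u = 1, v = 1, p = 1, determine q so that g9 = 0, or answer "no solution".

q=0

Check with s = 0, r = 1, t = 0, u = 1, v = 1, p = 1 and q=0:
g1 = t AND s = 0 AND 0 = 0
g2 = g1 OR t = 0 OR 0 = 0
g3 = NOT v = NOT 1 = 0
g4 = g3 XOR q = 0 XOR 0 = 0
g5 = g4 AND r = 0 AND 1 = 0
g6 = g5 OR u = 0 OR 1 = 1
g7 = g2 OR g6 = 0 OR 1 = 1
g8 = g7 XOR p = 1 XOR 1 = 0
g9 = g8 OR g4 = 0 OR 0 = 0
So g9 = 0.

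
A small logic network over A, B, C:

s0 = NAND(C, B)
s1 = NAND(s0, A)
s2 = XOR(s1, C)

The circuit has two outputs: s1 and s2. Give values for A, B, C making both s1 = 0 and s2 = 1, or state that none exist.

Check with A=1 B=0 C=1:
s0 = NAND(C, B) = NAND(1, 0) = 1
s1 = NAND(s0, A) = NAND(1, 1) = 0
s2 = XOR(s1, C) = XOR(0, 1) = 1
So s1 = 0 and s2 = 1.

A=1 B=0 C=1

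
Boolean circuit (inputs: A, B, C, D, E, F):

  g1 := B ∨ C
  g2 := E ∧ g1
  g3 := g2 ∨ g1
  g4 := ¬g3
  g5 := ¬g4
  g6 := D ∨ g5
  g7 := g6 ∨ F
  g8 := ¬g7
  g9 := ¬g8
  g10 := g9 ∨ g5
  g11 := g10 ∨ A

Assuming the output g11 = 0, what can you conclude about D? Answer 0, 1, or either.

0

g11 = g10 ∨ A must be 0, so both g10 = 0 and A = 0.
g10 = g9 ∨ g5 must be 0, so both g9 = 0 and g5 = 0.
Every assignment with g11 = 0 has D = 0; there are 2 such assignment(s).
  A=0, B=0, C=0, D=0, E=0, F=0
  A=0, B=0, C=0, D=0, E=1, F=0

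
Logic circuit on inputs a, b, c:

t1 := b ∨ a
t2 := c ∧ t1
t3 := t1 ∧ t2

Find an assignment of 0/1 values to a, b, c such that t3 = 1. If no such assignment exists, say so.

Check with a=0, b=1, c=1:
t1 = b ∨ a = 1 ∨ 0 = 1
t2 = c ∧ t1 = 1 ∧ 1 = 1
t3 = t1 ∧ t2 = 1 ∧ 1 = 1
So t3 = 1 as required.

a=0, b=1, c=1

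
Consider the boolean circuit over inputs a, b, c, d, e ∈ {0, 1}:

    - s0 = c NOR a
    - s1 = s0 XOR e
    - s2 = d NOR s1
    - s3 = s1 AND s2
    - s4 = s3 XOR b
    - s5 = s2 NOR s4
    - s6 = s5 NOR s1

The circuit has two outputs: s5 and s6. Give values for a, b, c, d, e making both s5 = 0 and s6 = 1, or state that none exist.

a=0, b=1, c=0, d=0, e=1

Check with a=0, b=1, c=0, d=0, e=1:
s0 = c NOR a = 0 NOR 0 = 1
s1 = s0 XOR e = 1 XOR 1 = 0
s2 = d NOR s1 = 0 NOR 0 = 1
s3 = s1 AND s2 = 0 AND 1 = 0
s4 = s3 XOR b = 0 XOR 1 = 1
s5 = s2 NOR s4 = 1 NOR 1 = 0
s6 = s5 NOR s1 = 0 NOR 0 = 1
So s5 = 0 and s6 = 1.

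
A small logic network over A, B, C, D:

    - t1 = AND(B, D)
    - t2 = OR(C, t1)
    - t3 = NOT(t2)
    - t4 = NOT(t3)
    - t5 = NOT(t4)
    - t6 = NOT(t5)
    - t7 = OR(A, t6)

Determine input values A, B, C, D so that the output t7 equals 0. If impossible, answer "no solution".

A=0 B=1 C=0 D=0

t7 = OR(A, t6) must be 0, so both A = 0 and t6 = 0.
Check with A=0 B=1 C=0 D=0:
t1 = AND(B, D) = AND(1, 0) = 0
t2 = OR(C, t1) = OR(0, 0) = 0
t3 = NOT(t2) = NOT 0 = 1
t4 = NOT(t3) = NOT 1 = 0
t5 = NOT(t4) = NOT 0 = 1
t6 = NOT(t5) = NOT 1 = 0
t7 = OR(A, t6) = OR(0, 0) = 0
So t7 = 0 as required.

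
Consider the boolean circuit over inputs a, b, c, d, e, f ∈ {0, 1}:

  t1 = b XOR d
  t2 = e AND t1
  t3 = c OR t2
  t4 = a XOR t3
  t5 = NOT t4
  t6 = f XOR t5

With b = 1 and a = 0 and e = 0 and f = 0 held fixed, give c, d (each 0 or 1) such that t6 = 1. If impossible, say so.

c=0 d=0

t6 = f XOR t5 must be 1, so f and t5 differ.
Check with b = 1 and a = 0 and e = 0 and f = 0 and c=0, d=0:
t1 = b XOR d = 1 XOR 0 = 1
t2 = e AND t1 = 0 AND 1 = 0
t3 = c OR t2 = 0 OR 0 = 0
t4 = a XOR t3 = 0 XOR 0 = 0
t5 = NOT t4 = NOT 0 = 1
t6 = f XOR t5 = 0 XOR 1 = 1
So t6 = 1.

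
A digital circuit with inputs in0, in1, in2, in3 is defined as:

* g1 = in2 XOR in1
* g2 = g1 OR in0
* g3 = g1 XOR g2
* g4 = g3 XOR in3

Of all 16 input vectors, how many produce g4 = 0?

g4 = g3 XOR in3 must be 0, so g3 and in3 are equal.
Enumerating the 16 input combinations, 8 give g4 = 0 and 8 give g4 = 1.

8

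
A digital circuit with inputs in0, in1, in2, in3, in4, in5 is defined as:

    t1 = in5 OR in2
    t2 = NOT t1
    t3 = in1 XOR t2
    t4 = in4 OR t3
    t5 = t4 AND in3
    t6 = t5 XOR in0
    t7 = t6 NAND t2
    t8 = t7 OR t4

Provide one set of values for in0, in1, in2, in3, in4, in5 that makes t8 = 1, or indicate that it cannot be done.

Check with in0=0, in1=0, in2=1, in3=0, in4=0, in5=0:
t1 = in5 OR in2 = 0 OR 1 = 1
t2 = NOT t1 = NOT 1 = 0
t3 = in1 XOR t2 = 0 XOR 0 = 0
t4 = in4 OR t3 = 0 OR 0 = 0
t5 = t4 AND in3 = 0 AND 0 = 0
t6 = t5 XOR in0 = 0 XOR 0 = 0
t7 = t6 NAND t2 = 0 NAND 0 = 1
t8 = t7 OR t4 = 1 OR 0 = 1
So t8 = 1 as required.

in0=0, in1=0, in2=1, in3=0, in4=0, in5=0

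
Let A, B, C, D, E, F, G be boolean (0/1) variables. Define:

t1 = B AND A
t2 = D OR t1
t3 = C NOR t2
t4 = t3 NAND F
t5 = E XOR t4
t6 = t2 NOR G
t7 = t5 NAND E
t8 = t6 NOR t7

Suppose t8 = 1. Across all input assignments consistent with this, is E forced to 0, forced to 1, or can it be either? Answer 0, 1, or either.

1

t8 = t6 NOR t7 must be 1, so both t6 = 0 and t7 = 0.
t6 = t2 NOR G must be 0, so at least one of t2, G is 1.
t7 = t5 NAND E must be 0, so both t5 = 1 and E = 1.
Every assignment with t8 = 1 has E = 1; there are 3 such assignment(s).
  A=0, B=0, C=0, D=0, E=1, F=1, G=1
  A=0, B=1, C=0, D=0, E=1, F=1, G=1
  A=1, B=0, C=0, D=0, E=1, F=1, G=1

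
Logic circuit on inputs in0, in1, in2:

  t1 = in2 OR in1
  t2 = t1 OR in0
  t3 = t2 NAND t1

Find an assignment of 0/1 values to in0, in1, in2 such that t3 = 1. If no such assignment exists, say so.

t3 = t2 NAND t1 must be 1, so at least one of t2, t1 is 0.
Check with in0=1 in1=0 in2=0:
t1 = in2 OR in1 = 0 OR 0 = 0
t2 = t1 OR in0 = 0 OR 1 = 1
t3 = t2 NAND t1 = 1 NAND 0 = 1
So t3 = 1 as required.

in0=1 in1=0 in2=0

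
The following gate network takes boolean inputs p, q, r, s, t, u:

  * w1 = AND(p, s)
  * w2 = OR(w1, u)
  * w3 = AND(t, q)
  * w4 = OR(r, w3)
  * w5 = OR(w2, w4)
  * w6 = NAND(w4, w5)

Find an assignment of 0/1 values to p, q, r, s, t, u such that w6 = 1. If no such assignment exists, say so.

p=0 q=0 r=0 s=0 t=0 u=1

w6 = NAND(w4, w5) must be 1, so at least one of w4, w5 is 0.
Check with p=0 q=0 r=0 s=0 t=0 u=1:
w1 = AND(p, s) = AND(0, 0) = 0
w2 = OR(w1, u) = OR(0, 1) = 1
w3 = AND(t, q) = AND(0, 0) = 0
w4 = OR(r, w3) = OR(0, 0) = 0
w5 = OR(w2, w4) = OR(1, 0) = 1
w6 = NAND(w4, w5) = NAND(0, 1) = 1
So w6 = 1 as required.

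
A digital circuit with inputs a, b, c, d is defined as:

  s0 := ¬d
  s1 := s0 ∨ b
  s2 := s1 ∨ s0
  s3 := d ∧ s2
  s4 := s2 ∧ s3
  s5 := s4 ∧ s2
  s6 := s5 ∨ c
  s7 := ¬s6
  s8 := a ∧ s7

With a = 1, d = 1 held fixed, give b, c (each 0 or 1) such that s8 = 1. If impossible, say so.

s8 = a ∧ s7 must be 1, so both a = 1 and s7 = 1.
Check with a = 1, d = 1 and b=0, c=0:
s0 = ¬d = ¬1 = 0
s1 = s0 ∨ b = 0 ∨ 0 = 0
s2 = s1 ∨ s0 = 0 ∨ 0 = 0
s3 = d ∧ s2 = 1 ∧ 0 = 0
s4 = s2 ∧ s3 = 0 ∧ 0 = 0
s5 = s4 ∧ s2 = 0 ∧ 0 = 0
s6 = s5 ∨ c = 0 ∨ 0 = 0
s7 = ¬s6 = ¬0 = 1
s8 = a ∧ s7 = 1 ∧ 1 = 1
So s8 = 1.

b=0, c=0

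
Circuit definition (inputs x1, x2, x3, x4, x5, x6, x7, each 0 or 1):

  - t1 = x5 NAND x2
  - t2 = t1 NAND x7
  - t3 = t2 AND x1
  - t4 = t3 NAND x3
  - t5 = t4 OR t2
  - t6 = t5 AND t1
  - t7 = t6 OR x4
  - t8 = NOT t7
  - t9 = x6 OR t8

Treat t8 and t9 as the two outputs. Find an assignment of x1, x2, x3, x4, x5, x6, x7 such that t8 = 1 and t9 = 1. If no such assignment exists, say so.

Check with x1=0 x2=1 x3=1 x4=0 x5=1 x6=1 x7=1:
t1 = x5 NAND x2 = 1 NAND 1 = 0
t2 = t1 NAND x7 = 0 NAND 1 = 1
t3 = t2 AND x1 = 1 AND 0 = 0
t4 = t3 NAND x3 = 0 NAND 1 = 1
t5 = t4 OR t2 = 1 OR 1 = 1
t6 = t5 AND t1 = 1 AND 0 = 0
t7 = t6 OR x4 = 0 OR 0 = 0
t8 = NOT t7 = NOT 0 = 1
t9 = x6 OR t8 = 1 OR 1 = 1
So t8 = 1 and t9 = 1.

x1=0 x2=1 x3=1 x4=0 x5=1 x6=1 x7=1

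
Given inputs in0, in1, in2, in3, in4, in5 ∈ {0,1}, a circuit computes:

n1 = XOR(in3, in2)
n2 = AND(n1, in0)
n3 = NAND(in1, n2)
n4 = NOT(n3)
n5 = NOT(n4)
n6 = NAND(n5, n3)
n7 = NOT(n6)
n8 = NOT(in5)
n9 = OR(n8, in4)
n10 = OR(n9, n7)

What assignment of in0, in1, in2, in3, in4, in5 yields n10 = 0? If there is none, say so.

n10 = OR(n9, n7) must be 0, so both n9 = 0 and n7 = 0.
n9 = OR(n8, in4) must be 0, so both n8 = 0 and in4 = 0.
Check with in0=1, in1=1, in2=0, in3=1, in4=0, in5=1:
n1 = XOR(in3, in2) = XOR(1, 0) = 1
n2 = AND(n1, in0) = AND(1, 1) = 1
n3 = NAND(in1, n2) = NAND(1, 1) = 0
n4 = NOT(n3) = NOT 0 = 1
n5 = NOT(n4) = NOT 1 = 0
n6 = NAND(n5, n3) = NAND(0, 0) = 1
n7 = NOT(n6) = NOT 1 = 0
n8 = NOT(in5) = NOT 1 = 0
n9 = OR(n8, in4) = OR(0, 0) = 0
n10 = OR(n9, n7) = OR(0, 0) = 0
So n10 = 0 as required.

in0=1, in1=1, in2=0, in3=1, in4=0, in5=1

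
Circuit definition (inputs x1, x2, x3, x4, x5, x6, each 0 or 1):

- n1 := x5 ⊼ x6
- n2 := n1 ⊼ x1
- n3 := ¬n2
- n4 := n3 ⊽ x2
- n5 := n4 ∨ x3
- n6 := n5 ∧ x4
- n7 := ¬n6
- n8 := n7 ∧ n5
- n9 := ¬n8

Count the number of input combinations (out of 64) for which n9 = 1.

n9 = ¬n8 must be 1, so n8 = 0.
Enumerating the 64 input combinations, 43 give n9 = 1 and 21 give n9 = 0.

43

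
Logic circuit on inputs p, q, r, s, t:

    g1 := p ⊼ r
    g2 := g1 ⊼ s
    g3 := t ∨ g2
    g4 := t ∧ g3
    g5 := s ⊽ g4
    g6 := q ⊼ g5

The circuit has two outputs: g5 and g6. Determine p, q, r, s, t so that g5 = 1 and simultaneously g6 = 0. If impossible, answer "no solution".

Check with p=0, q=1, r=0, s=0, t=0:
g1 = p ⊼ r = 0 ⊼ 0 = 1
g2 = g1 ⊼ s = 1 ⊼ 0 = 1
g3 = t ∨ g2 = 0 ∨ 1 = 1
g4 = t ∧ g3 = 0 ∧ 1 = 0
g5 = s ⊽ g4 = 0 ⊽ 0 = 1
g6 = q ⊼ g5 = 1 ⊼ 1 = 0
So g5 = 1 and g6 = 0.

p=0, q=1, r=0, s=0, t=0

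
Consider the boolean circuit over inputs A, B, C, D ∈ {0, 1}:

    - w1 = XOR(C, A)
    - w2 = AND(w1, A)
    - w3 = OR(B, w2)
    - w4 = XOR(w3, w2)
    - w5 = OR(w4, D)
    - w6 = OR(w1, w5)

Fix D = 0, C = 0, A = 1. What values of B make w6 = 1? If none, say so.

B=1

w6 = OR(w1, w5) must be 1, so at least one of w1, w5 is 1.
Check with D = 0, C = 0, A = 1 and B=1:
w1 = XOR(C, A) = XOR(0, 1) = 1
w2 = AND(w1, A) = AND(1, 1) = 1
w3 = OR(B, w2) = OR(1, 1) = 1
w4 = XOR(w3, w2) = XOR(1, 1) = 0
w5 = OR(w4, D) = OR(0, 0) = 0
w6 = OR(w1, w5) = OR(1, 0) = 1
So w6 = 1.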